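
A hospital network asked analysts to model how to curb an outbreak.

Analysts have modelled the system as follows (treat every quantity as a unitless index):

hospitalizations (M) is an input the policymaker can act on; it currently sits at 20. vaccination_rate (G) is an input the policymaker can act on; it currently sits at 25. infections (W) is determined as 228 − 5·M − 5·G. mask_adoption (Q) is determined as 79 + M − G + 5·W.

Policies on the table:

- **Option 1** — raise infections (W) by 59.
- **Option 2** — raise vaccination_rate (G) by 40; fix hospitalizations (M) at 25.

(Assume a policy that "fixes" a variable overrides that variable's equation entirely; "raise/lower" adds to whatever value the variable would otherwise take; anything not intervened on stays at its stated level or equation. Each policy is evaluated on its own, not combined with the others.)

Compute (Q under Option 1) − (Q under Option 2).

1455

Option 1 (W + 59):
  M = 20
  G = 25
  W = 228 − 5·20 − 5·25 (+59 from intervention) = 62
  Q = 79 + 20 − 25 + 5·62 = 384
Option 2 (G + 40, M := 25):
  M = 25
  G = 25 + 40 = 65
  W = 228 − 5·25 − 5·65 = -222
  Q = 79 + 25 − 65 + 5·(-222) = -1071
Q: 384 − (-1071) = 1455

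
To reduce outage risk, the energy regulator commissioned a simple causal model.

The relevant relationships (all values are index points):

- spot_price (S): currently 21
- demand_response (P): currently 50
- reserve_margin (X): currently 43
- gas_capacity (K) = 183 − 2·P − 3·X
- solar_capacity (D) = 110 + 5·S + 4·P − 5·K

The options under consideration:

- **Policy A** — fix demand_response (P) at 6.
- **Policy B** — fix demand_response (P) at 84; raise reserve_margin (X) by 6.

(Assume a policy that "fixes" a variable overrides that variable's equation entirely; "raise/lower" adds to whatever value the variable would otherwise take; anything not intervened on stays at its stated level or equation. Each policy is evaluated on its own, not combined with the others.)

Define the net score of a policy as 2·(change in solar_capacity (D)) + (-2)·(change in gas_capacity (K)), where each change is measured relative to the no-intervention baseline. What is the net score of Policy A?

-1408

Baseline:
  S = 21
  P = 50
  X = 43
  K = 183 − 2·50 − 3·43 = -46
  D = 110 + 5·21 + 4·50 − 5·(-46) = 645
Policy A (P := 6):
  S = 21
  P = 6
  X = 43
  K = 183 − 2·6 − 3·43 = 42
  D = 110 + 5·21 + 4·6 − 5·42 = 29
ΔD = 29 − 645 = -616; ΔK = 42 − (-46) = 88
Score = 2·(-616) + (-2)·88 = -1408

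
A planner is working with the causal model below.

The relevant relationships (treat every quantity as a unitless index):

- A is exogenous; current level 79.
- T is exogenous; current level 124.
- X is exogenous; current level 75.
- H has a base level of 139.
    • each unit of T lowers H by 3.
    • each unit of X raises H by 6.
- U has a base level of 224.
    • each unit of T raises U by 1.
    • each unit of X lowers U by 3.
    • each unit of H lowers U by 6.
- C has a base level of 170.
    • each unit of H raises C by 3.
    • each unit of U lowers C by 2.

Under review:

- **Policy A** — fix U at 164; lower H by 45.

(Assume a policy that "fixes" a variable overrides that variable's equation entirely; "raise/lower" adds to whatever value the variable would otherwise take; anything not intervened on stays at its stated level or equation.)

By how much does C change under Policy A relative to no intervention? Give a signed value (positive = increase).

Baseline:
  T = 124
  X = 75
  H = 139 − 3·124 + 6·75 = 217
  U = 224 + 124 − 3·75 − 6·217 = -1179
  C = 170 + 3·217 − 2·(-1179) = 3179
Policy A (U := 164, H − 45):
  T = 124
  X = 75
  H = 139 − 3·124 + 6·75 (−45 from intervention) = 172
  U = 164
  C = 170 + 3·172 − 2·164 = 358
Change in C: 358 − 3179 = -2821

-2821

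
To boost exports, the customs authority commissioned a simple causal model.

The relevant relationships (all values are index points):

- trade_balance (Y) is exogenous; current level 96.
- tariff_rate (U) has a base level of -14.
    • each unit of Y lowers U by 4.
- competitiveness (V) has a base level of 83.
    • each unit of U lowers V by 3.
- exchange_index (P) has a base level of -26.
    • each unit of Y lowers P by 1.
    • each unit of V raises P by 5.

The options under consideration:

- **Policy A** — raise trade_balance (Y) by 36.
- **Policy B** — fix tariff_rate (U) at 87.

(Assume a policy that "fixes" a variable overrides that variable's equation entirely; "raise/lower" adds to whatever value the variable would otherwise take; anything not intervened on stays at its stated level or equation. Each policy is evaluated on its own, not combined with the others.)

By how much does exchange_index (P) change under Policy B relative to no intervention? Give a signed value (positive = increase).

Baseline:
  Y = 96
  U = -14 − 4·96 = -398
  V = 83 − 3·(-398) = 1277
  P = -26 − 96 + 5·1277 = 6263
Policy B (U := 87):
  Y = 96
  U = 87
  V = 83 − 3·87 = -178
  P = -26 − 96 + 5·(-178) = -1012
Change in P: -1012 − 6263 = -7275

-7275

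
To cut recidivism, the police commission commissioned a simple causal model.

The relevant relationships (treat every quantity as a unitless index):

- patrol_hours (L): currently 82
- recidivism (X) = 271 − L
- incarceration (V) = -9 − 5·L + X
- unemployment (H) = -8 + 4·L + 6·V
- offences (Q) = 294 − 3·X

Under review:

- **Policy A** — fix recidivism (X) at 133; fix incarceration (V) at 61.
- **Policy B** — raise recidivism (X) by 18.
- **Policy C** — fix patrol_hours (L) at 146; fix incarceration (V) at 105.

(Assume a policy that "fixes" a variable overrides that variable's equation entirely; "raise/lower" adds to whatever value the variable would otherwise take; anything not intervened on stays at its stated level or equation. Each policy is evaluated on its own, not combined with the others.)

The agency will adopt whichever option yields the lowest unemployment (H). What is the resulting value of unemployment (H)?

-952

Policy A (X := 133, V := 61):
  L = 82
  X = 133
  V = 61
  H = -8 + 4·82 + 6·61 = 686
Policy B (X + 18):
  L = 82
  X = 271 − 82 (+18 from intervention) = 207
  V = -9 − 5·82 + 207 = -212
  H = -8 + 4·82 + 6·(-212) = -952
Policy C (L := 146, V := 105):
  L = 146
  X = 271 − 146 = 125
  V = 105
  H = -8 + 4·146 + 6·105 = 1206
Comparing — Policy A: H=686, Policy B: H=-952, Policy C: H=1206. Lowest is -952 (Policy B).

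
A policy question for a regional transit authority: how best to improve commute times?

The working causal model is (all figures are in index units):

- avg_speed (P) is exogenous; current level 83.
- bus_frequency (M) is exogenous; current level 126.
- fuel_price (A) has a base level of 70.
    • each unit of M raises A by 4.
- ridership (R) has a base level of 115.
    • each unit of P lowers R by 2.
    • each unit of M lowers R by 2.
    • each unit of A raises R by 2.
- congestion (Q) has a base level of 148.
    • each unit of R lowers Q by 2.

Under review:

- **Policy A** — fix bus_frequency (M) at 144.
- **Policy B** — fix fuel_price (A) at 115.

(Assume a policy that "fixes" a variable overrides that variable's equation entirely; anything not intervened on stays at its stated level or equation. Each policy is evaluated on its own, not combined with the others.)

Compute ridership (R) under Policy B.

-73

Policy B (A := 115):
  P = 83
  M = 126
  A = 115
  R = 115 − 2·83 − 2·126 + 2·115 = -73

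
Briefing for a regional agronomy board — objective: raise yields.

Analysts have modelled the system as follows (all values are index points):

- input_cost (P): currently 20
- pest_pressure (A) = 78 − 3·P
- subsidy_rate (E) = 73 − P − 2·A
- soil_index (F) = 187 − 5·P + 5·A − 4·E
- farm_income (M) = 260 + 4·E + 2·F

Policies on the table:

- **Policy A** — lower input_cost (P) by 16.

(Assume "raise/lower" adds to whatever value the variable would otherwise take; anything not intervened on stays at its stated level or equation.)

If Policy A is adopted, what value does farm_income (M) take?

Policy A (P − 16):
  P = 20 − 16 = 4
  A = 78 − 3·4 = 66
  E = 73 − 4 − 2·66 = -63
  F = 187 − 5·4 + 5·66 − 4·(-63) = 749
  M = 260 + 4·(-63) + 2·749 = 1506

1506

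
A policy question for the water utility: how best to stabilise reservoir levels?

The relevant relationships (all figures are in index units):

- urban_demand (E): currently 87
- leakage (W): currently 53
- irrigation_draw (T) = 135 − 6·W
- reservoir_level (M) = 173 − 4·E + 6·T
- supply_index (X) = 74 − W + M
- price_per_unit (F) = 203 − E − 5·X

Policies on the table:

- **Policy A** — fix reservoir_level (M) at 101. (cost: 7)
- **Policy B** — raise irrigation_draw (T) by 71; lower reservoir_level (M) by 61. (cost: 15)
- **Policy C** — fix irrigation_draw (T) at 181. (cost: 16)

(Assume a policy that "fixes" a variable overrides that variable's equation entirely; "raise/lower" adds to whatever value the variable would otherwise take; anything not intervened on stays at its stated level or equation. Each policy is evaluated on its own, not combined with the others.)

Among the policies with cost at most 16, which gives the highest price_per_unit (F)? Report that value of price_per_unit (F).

4551

Policy A (M := 101):
  E = 87
  W = 53
  T = 135 − 6·53 = -183
  M = 101
  X = 74 − 53 + 101 = 122
  F = 203 − 87 − 5·122 = -494
Policy B (T + 71, M − 61):
  E = 87
  W = 53
  T = 135 − 6·53 (+71 from intervention) = -112
  M = 173 − 4·87 + 6·(-112) (−61 from intervention) = -908
  X = 74 − 53 + (-908) = -887
  F = 203 − 87 − 5·(-887) = 4551
Policy C (T := 181):
  E = 87
  W = 53
  T = 181
  M = 173 − 4·87 + 6·181 = 911
  X = 74 − 53 + 911 = 932
  F = 203 − 87 − 5·932 = -4544
Comparing — Policy A: F=-494, Policy B: F=4551, Policy C: F=-4544. Highest is 4551 (Policy B).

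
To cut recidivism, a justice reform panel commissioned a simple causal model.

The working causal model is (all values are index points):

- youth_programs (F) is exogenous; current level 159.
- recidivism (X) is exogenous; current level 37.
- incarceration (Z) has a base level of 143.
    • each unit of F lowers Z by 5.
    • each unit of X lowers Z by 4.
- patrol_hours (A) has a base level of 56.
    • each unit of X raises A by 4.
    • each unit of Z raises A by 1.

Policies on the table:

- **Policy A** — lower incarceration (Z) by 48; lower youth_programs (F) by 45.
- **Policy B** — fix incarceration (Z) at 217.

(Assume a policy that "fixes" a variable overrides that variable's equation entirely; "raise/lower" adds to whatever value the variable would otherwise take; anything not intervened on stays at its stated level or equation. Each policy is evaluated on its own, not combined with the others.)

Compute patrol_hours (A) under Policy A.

Policy A (Z − 48, F − 45):
  F = 159 − 45 = 114
  X = 37
  Z = 143 − 5·114 − 4·37 (−48 from intervention) = -623
  A = 56 + 4·37 + (-623) = -419

-419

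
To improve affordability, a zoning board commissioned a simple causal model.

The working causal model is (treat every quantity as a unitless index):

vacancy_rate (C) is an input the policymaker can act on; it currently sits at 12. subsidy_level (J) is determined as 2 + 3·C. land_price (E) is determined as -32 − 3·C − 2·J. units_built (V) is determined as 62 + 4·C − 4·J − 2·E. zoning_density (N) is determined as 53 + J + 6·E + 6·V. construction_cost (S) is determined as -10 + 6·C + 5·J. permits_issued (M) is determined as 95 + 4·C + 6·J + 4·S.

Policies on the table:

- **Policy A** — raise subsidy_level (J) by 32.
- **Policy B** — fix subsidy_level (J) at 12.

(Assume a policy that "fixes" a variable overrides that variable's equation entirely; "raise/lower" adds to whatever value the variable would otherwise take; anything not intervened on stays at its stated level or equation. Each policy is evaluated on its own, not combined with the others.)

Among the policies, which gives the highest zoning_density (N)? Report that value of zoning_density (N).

989

Policy A (J + 32):
  C = 12
  J = 2 + 3·12 (+32 from intervention) = 70
  E = -32 − 3·12 − 2·70 = -208
  V = 62 + 4·12 − 4·70 − 2·(-208) = 246
  N = 53 + 70 + 6·(-208) + 6·246 = 351
Policy B (J := 12):
  C = 12
  J = 12
  E = -32 − 3·12 − 2·12 = -92
  V = 62 + 4·12 − 4·12 − 2·(-92) = 246
  N = 53 + 12 + 6·(-92) + 6·246 = 989
Comparing — Policy A: N=351, Policy B: N=989. Highest is 989 (Policy B).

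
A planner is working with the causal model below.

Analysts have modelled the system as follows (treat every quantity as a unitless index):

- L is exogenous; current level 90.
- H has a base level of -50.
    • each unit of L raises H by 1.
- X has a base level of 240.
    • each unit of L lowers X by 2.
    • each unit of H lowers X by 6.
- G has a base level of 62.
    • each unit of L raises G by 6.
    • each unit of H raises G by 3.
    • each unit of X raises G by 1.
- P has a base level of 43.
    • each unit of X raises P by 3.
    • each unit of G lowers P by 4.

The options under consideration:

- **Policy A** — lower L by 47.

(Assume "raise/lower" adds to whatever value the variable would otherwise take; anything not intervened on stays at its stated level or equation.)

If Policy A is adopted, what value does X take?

196

Policy A (L − 47):
  L = 90 − 47 = 43
  H = -50 + 43 = -7
  X = 240 − 2·43 − 6·(-7) = 196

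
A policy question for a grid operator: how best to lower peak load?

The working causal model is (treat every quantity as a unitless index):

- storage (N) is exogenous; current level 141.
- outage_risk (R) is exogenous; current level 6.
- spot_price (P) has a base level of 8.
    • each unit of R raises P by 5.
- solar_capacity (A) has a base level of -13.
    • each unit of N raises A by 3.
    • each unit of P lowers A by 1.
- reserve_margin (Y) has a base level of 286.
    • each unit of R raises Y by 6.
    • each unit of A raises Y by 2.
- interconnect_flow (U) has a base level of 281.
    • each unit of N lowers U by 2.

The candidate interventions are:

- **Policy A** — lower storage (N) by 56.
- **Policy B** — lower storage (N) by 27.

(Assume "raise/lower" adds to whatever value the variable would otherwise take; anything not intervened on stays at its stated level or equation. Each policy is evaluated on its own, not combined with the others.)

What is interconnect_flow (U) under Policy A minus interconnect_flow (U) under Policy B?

Policy A (N − 56):
  N = 141 − 56 = 85
  U = 281 − 2·85 = 111
Policy B (N − 27):
  N = 141 − 27 = 114
  U = 281 − 2·114 = 53
U: 111 − 53 = 58

58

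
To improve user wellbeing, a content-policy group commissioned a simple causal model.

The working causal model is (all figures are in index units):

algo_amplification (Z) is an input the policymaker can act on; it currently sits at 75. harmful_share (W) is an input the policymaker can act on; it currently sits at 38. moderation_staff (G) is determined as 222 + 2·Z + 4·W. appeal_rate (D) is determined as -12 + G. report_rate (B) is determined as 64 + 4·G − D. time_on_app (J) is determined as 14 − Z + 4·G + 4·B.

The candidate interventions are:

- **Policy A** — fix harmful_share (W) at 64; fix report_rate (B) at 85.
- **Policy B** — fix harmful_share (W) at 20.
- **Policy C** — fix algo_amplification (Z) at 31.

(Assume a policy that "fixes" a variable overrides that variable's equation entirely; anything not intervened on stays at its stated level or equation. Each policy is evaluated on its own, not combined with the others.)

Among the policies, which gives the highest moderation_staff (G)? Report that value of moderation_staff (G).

628

Policy A (W := 64, B := 85):
  Z = 75
  W = 64
  G = 222 + 2·75 + 4·64 = 628
Policy B (W := 20):
  Z = 75
  W = 20
  G = 222 + 2·75 + 4·20 = 452
Policy C (Z := 31):
  Z = 31
  W = 38
  G = 222 + 2·31 + 4·38 = 436
Comparing — Policy A: G=628, Policy B: G=452, Policy C: G=436. Highest is 628 (Policy A).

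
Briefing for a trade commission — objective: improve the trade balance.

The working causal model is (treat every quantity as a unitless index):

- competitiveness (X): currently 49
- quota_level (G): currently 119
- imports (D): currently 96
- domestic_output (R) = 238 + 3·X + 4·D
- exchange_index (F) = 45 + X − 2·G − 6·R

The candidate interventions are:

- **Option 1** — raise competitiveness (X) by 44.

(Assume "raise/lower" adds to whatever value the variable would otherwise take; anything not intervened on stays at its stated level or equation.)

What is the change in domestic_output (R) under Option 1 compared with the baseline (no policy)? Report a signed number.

132

Baseline:
  X = 49
  D = 96
  R = 238 + 3·49 + 4·96 = 769
Option 1 (X + 44):
  X = 49 + 44 = 93
  D = 96
  R = 238 + 3·93 + 4·96 = 901
Change in R: 901 − 769 = 132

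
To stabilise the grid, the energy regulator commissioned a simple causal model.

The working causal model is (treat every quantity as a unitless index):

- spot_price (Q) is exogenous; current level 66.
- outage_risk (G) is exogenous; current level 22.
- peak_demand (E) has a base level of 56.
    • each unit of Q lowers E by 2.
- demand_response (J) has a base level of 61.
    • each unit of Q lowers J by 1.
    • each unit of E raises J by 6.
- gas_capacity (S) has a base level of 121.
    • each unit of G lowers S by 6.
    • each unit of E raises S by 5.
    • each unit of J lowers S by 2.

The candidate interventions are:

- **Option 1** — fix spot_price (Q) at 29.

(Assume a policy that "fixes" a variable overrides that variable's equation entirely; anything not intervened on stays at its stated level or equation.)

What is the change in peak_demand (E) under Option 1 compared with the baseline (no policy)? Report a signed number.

74

Baseline:
  Q = 66
  E = 56 − 2·66 = -76
Option 1 (Q := 29):
  Q = 29
  E = 56 − 2·29 = -2
Change in E: -2 − (-76) = 74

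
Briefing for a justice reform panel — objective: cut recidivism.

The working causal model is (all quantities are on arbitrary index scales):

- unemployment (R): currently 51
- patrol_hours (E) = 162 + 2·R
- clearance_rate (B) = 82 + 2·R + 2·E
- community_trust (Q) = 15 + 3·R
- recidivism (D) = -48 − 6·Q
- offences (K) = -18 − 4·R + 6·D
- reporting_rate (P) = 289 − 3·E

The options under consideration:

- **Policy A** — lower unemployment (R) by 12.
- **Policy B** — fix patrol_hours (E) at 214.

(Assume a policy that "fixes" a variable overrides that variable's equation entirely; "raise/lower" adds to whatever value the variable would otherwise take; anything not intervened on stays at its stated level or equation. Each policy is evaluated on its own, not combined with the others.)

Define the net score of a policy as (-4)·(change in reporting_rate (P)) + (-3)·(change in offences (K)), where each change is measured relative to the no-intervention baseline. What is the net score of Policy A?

-4320

Baseline:
  R = 51
  E = 162 + 2·51 = 264
  Q = 15 + 3·51 = 168
  D = -48 − 6·168 = -1056
  K = -18 − 4·51 + 6·(-1056) = -6558
  P = 289 − 3·264 = -503
Policy A (R − 12):
  R = 51 − 12 = 39
  E = 162 + 2·39 = 240
  Q = 15 + 3·39 = 132
  D = -48 − 6·132 = -840
  K = -18 − 4·39 + 6·(-840) = -5214
  P = 289 − 3·240 = -431
ΔP = -431 − (-503) = 72; ΔK = -5214 − (-6558) = 1344
Score = (-4)·72 + (-3)·1344 = -4320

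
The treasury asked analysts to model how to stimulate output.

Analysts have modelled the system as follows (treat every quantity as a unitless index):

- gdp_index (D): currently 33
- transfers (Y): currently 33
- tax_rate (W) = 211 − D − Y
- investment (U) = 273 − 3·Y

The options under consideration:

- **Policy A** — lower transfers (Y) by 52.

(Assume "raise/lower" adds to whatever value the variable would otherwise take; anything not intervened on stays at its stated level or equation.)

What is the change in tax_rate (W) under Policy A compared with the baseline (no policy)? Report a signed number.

Baseline:
  D = 33
  Y = 33
  W = 211 − 33 − 33 = 145
Policy A (Y − 52):
  D = 33
  Y = 33 − 52 = -19
  W = 211 − 33 − (-19) = 197
Change in W: 197 − 145 = 52

52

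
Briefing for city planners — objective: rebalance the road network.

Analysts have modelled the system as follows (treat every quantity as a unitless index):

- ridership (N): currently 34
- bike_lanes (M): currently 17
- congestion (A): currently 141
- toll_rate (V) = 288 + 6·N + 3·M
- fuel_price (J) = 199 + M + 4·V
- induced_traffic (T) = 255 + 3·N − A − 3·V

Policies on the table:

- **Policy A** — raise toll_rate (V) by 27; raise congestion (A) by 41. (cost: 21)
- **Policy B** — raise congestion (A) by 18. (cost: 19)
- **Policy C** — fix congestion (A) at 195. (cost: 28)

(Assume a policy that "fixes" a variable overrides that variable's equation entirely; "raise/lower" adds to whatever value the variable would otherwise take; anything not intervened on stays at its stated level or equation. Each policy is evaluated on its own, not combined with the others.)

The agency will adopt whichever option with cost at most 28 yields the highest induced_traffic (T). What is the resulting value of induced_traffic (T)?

Policy A (V + 27, A + 41):
  N = 34
  M = 17
  A = 141 + 41 = 182
  V = 288 + 6·34 + 3·17 (+27 from intervention) = 570
  T = 255 + 3·34 − 182 − 3·570 = -1535
Policy B (A + 18):
  N = 34
  M = 17
  A = 141 + 18 = 159
  V = 288 + 6·34 + 3·17 = 543
  T = 255 + 3·34 − 159 − 3·543 = -1431
Policy C (A := 195):
  N = 34
  M = 17
  A = 195
  V = 288 + 6·34 + 3·17 = 543
  T = 255 + 3·34 − 195 − 3·543 = -1467
Comparing — Policy A: T=-1535, Policy B: T=-1431, Policy C: T=-1467. Highest is -1431 (Policy B).

-1431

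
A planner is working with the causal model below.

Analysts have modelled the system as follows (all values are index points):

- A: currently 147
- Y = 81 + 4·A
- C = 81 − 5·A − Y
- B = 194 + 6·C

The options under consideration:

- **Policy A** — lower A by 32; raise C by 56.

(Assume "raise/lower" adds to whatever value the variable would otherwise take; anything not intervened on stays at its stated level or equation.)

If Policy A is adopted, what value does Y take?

541

Policy A (A − 32, C + 56):
  A = 147 − 32 = 115
  Y = 81 + 4·115 = 541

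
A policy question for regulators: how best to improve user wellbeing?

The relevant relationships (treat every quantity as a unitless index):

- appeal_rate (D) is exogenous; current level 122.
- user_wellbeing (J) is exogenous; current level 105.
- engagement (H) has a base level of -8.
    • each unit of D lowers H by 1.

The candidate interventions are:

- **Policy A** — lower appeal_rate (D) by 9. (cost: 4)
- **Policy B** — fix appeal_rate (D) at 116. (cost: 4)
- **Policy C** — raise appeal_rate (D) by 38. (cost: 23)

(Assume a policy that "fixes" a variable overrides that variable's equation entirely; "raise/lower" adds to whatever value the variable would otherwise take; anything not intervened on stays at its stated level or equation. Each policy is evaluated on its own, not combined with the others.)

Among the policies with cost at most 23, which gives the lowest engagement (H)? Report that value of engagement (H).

-168

Policy A (D − 9):
  D = 122 − 9 = 113
  H = -8 − 113 = -121
Policy B (D := 116):
  D = 116
  H = -8 − 116 = -124
Policy C (D + 38):
  D = 122 + 38 = 160
  H = -8 − 160 = -168
Comparing — Policy A: H=-121, Policy B: H=-124, Policy C: H=-168. Lowest is -168 (Policy C).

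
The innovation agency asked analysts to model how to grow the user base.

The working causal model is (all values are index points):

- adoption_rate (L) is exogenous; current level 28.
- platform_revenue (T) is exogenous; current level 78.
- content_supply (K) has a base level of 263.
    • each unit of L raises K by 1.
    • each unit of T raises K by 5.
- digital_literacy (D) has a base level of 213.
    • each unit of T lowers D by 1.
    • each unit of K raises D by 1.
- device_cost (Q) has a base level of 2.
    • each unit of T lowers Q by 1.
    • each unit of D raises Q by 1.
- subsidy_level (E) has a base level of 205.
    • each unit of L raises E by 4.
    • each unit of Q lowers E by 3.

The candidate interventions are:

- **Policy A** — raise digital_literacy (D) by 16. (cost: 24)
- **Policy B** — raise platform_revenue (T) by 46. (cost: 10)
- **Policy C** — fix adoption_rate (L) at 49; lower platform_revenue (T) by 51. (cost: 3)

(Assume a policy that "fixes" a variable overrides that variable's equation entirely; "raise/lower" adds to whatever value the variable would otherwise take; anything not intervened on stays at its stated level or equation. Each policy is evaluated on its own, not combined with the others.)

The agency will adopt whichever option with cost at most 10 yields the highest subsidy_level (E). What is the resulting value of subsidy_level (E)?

Policy B (T + 46):
  L = 28
  T = 78 + 46 = 124
  K = 263 + 28 + 5·124 = 911
  D = 213 − 124 + 911 = 1000
  Q = 2 − 124 + 1000 = 878
  E = 205 + 4·28 − 3·878 = -2317
Policy C (L := 49, T − 51):
  L = 49
  T = 78 − 51 = 27
  K = 263 + 49 + 5·27 = 447
  D = 213 − 27 + 447 = 633
  Q = 2 − 27 + 633 = 608
  E = 205 + 4·49 − 3·608 = -1423
Comparing — Policy B: E=-2317, Policy C: E=-1423. Highest is -1423 (Policy C).

-1423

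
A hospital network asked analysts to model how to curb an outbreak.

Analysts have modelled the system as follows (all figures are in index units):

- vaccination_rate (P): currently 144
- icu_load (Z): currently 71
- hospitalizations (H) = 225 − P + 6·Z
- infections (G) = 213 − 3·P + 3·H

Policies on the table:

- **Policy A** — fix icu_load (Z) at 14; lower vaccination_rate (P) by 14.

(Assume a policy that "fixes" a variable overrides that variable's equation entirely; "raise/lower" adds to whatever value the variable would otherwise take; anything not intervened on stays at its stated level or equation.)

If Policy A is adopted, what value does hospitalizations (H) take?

179

Policy A (Z := 14, P − 14):
  P = 144 − 14 = 130
  Z = 14
  H = 225 − 130 + 6·14 = 179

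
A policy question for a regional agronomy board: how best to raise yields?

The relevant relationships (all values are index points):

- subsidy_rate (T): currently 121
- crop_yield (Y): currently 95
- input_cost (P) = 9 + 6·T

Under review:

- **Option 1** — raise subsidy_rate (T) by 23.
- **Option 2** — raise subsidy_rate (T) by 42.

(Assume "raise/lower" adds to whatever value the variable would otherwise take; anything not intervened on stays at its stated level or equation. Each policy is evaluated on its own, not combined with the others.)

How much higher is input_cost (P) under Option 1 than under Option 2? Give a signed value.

-114

Option 1 (T + 23):
  T = 121 + 23 = 144
  P = 9 + 6·144 = 873
Option 2 (T + 42):
  T = 121 + 42 = 163
  P = 9 + 6·163 = 987
P: 873 − 987 = -114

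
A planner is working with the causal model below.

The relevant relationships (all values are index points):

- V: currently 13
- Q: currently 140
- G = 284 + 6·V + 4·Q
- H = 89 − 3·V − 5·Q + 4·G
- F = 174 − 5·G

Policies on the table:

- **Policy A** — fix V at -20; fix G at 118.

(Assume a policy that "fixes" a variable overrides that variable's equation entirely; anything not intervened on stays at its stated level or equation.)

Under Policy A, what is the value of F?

Policy A (V := -20, G := 118):
  V = -20
  Q = 140
  G = 118
  F = 174 − 5·118 = -416

-416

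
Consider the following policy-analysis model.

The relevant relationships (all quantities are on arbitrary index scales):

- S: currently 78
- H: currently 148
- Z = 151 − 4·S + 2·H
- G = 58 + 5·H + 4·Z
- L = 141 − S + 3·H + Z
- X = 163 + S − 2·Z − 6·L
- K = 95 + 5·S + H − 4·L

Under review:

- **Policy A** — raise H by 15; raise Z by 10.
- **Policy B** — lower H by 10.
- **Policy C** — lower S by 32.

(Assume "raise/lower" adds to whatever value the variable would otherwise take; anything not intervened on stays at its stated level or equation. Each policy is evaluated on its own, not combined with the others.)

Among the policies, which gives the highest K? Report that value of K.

Policy A (H + 15, Z + 10):
  S = 78
  H = 148 + 15 = 163
  Z = 151 − 4·78 + 2·163 (+10 from intervention) = 175
  L = 141 − 78 + 3·163 + 175 = 727
  K = 95 + 5·78 + 163 − 4·727 = -2260
Policy B (H − 10):
  S = 78
  H = 148 − 10 = 138
  Z = 151 − 4·78 + 2·138 = 115
  L = 141 − 78 + 3·138 + 115 = 592
  K = 95 + 5·78 + 138 − 4·592 = -1745
Policy C (S − 32):
  S = 78 − 32 = 46
  H = 148
  Z = 151 − 4·46 + 2·148 = 263
  L = 141 − 46 + 3·148 + 263 = 802
  K = 95 + 5·46 + 148 − 4·802 = -2735
Comparing — Policy A: K=-2260, Policy B: K=-1745, Policy C: K=-2735. Highest is -1745 (Policy B).

-1745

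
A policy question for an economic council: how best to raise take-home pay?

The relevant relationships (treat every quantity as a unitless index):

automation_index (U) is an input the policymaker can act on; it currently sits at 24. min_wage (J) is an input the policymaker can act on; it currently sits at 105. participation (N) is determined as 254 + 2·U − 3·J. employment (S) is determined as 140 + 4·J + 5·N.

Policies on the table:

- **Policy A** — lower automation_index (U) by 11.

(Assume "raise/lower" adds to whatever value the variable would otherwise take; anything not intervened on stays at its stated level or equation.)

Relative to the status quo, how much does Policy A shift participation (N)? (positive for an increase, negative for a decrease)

Baseline:
  U = 24
  J = 105
  N = 254 + 2·24 − 3·105 = -13
Policy A (U − 11):
  U = 24 − 11 = 13
  J = 105
  N = 254 + 2·13 − 3·105 = -35
Change in N: -35 − (-13) = -22

-22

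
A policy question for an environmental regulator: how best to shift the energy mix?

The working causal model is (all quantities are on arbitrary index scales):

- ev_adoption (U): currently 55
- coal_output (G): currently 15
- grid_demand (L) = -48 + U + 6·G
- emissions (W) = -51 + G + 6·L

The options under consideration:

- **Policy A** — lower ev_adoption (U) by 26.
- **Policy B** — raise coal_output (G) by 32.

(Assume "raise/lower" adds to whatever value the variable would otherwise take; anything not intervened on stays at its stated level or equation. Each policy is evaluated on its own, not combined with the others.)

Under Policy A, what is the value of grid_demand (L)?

71

Policy A (U − 26):
  U = 55 − 26 = 29
  G = 15
  L = -48 + 29 + 6·15 = 71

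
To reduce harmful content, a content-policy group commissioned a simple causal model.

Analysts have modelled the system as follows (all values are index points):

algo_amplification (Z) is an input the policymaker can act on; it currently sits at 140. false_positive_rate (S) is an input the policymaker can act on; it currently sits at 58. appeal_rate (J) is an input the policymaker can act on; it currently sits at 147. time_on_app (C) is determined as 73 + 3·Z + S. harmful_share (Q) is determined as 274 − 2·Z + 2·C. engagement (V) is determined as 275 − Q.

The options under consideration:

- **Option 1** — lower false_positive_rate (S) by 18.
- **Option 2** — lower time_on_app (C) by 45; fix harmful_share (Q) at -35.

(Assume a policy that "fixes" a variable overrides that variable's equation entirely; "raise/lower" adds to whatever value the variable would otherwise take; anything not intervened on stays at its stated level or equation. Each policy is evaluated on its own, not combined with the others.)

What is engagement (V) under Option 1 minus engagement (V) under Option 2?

Option 1 (S − 18):
  Z = 140
  S = 58 − 18 = 40
  C = 73 + 3·140 + 40 = 533
  Q = 274 − 2·140 + 2·533 = 1060
  V = 275 − 1060 = -785
Option 2 (C − 45, Q := -35):
  Z = 140
  S = 58
  C = 73 + 3·140 + 58 (−45 from intervention) = 506
  Q = -35
  V = 275 − (-35) = 310
V: -785 − 310 = -1095

-1095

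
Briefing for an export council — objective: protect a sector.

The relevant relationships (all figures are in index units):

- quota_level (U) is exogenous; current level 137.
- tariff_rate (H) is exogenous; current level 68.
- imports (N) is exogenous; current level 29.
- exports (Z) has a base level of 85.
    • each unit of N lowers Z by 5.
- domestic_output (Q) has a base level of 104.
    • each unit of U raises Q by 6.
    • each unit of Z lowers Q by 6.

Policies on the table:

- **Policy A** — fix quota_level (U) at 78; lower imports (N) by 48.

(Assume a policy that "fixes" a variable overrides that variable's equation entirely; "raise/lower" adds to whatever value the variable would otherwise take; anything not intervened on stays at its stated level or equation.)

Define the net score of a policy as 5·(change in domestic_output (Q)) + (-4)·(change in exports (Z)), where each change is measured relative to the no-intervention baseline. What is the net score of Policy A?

Baseline:
  U = 137
  N = 29
  Z = 85 − 5·29 = -60
  Q = 104 + 6·137 − 6·(-60) = 1286
Policy A (U := 78, N − 48):
  U = 78
  N = 29 − 48 = -19
  Z = 85 − 5·(-19) = 180
  Q = 104 + 6·78 − 6·180 = -508
ΔQ = -508 − 1286 = -1794; ΔZ = 180 − (-60) = 240
Score = 5·(-1794) + (-4)·240 = -9930

-9930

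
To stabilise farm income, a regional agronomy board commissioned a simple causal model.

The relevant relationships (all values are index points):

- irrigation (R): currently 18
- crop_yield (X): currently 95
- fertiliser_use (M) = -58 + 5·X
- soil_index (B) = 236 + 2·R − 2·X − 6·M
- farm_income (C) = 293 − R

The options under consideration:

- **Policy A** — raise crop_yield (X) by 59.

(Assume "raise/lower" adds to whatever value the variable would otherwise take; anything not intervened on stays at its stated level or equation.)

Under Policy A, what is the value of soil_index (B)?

-4308

Policy A (X + 59):
  R = 18
  X = 95 + 59 = 154
  M = -58 + 5·154 = 712
  B = 236 + 2·18 − 2·154 − 6·712 = -4308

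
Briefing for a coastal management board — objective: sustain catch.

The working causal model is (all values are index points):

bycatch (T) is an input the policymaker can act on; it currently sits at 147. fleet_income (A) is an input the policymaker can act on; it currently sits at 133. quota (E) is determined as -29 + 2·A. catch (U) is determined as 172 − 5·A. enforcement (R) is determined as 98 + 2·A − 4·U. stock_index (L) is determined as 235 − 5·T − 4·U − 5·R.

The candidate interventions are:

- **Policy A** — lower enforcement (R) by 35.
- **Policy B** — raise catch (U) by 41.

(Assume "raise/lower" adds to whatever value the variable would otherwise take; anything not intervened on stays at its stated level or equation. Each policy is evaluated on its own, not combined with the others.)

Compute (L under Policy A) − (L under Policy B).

-481

Policy A (R − 35):
  T = 147
  A = 133
  U = 172 − 5·133 = -493
  R = 98 + 2·133 − 4·(-493) (−35 from intervention) = 2301
  L = 235 − 5·147 − 4·(-493) − 5·2301 = -10033
Policy B (U + 41):
  T = 147
  A = 133
  U = 172 − 5·133 (+41 from intervention) = -452
  R = 98 + 2·133 − 4·(-452) = 2172
  L = 235 − 5·147 − 4·(-452) − 5·2172 = -9552
L: -10033 − (-9552) = -481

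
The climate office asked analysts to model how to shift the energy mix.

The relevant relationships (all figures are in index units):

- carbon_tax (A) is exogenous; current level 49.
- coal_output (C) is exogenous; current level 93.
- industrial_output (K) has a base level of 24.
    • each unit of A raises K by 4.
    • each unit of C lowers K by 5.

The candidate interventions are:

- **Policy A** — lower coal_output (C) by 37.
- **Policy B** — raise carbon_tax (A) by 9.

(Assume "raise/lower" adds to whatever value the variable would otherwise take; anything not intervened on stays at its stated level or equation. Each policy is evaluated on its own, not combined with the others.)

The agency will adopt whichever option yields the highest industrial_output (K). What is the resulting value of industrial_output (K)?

Policy A (C − 37):
  A = 49
  C = 93 − 37 = 56
  K = 24 + 4·49 − 5·56 = -60
Policy B (A + 9):
  A = 49 + 9 = 58
  C = 93
  K = 24 + 4·58 − 5·93 = -209
Comparing — Policy A: K=-60, Policy B: K=-209. Highest is -60 (Policy A).

-60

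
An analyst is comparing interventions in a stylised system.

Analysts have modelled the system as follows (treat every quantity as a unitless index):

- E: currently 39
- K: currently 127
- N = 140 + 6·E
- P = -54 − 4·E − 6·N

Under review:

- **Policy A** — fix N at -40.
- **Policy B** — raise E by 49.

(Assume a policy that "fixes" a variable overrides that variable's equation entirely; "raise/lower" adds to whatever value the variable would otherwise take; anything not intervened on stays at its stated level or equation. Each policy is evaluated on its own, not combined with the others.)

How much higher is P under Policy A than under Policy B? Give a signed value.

4444

Policy A (N := -40):
  E = 39
  N = -40
  P = -54 − 4·39 − 6·(-40) = 30
Policy B (E + 49):
  E = 39 + 49 = 88
  N = 140 + 6·88 = 668
  P = -54 − 4·88 − 6·668 = -4414
P: 30 − (-4414) = 4444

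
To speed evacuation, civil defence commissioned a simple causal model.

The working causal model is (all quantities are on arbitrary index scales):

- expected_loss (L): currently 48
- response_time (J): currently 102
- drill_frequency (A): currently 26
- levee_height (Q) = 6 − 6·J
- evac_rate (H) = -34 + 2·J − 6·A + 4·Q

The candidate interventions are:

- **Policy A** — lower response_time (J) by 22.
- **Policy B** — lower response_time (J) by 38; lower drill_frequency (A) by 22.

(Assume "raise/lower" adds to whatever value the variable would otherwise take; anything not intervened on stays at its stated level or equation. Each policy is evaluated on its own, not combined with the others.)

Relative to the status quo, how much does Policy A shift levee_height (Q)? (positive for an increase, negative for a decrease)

132

Baseline:
  J = 102
  Q = 6 − 6·102 = -606
Policy A (J − 22):
  J = 102 − 22 = 80
  Q = 6 − 6·80 = -474
Change in Q: -474 − (-606) = 132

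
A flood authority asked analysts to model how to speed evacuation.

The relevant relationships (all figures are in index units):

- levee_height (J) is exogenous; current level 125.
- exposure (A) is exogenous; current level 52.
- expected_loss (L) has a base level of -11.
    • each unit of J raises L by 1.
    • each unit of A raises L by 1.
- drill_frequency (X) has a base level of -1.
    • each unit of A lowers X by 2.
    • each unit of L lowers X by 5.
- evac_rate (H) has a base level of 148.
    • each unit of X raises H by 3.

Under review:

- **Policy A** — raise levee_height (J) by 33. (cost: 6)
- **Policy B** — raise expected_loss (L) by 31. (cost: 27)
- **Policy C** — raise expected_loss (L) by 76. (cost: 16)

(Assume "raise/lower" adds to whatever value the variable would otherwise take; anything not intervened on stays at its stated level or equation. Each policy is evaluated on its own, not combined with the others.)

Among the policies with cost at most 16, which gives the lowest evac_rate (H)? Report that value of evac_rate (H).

-3797

Policy A (J + 33):
  J = 125 + 33 = 158
  A = 52
  L = -11 + 158 + 52 = 199
  X = -1 − 2·52 − 5·199 = -1100
  H = 148 + 3·(-1100) = -3152
Policy C (L + 76):
  J = 125
  A = 52
  L = -11 + 125 + 52 (+76 from intervention) = 242
  X = -1 − 2·52 − 5·242 = -1315
  H = 148 + 3·(-1315) = -3797
Comparing — Policy A: H=-3152, Policy C: H=-3797. Lowest is -3797 (Policy C).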